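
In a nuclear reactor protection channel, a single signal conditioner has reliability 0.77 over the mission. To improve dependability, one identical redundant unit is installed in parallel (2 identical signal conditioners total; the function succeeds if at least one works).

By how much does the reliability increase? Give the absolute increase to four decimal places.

R_before = 0.77
R_after = 1 − (1 − 0.77)^2 = 0.9471
ΔR = 0.9471 − 0.77 = 0.1771

0.1771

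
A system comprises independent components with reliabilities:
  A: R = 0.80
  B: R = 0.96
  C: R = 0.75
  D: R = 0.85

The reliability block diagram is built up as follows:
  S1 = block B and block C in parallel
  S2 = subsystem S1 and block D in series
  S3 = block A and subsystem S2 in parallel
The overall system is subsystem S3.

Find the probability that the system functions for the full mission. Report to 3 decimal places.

0.968

Parallel (B and C): 1 − (1 − 0.96000)(1 − 0.75000) = 0.99000
Series ([0.99000] and D): 0.99000 × 0.85000 = 0.84150
Parallel (A and [0.84150]): 1 − (1 − 0.80000)(1 − 0.84150) = 0.968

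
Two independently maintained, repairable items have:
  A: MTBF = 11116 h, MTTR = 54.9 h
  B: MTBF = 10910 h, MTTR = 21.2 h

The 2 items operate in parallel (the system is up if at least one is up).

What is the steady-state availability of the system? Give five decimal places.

0.99999

A(A) = MTBF/(MTBF+MTTR) = 11116/(11116+54.9) = 0.995085
A(B) = MTBF/(MTBF+MTTR) = 10910/(10910+21.2) = 0.998061
Parallel availability: 1 − (1 − 0.995085)(1 − 0.998061) = 0.99999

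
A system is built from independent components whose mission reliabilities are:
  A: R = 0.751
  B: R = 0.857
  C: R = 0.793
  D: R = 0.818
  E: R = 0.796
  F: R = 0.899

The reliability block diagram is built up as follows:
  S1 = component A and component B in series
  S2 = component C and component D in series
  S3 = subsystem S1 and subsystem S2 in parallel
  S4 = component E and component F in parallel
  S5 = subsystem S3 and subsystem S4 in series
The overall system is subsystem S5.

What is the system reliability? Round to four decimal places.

Series (A and B): 0.751000 × 0.857000 = 0.643607
Series (C and D): 0.793000 × 0.818000 = 0.648674
Parallel ([0.643607] and [0.648674]): 1 − (1 − 0.643607)(1 − 0.648674) = 0.874790
Parallel (E and F): 1 − (1 − 0.796000)(1 − 0.899000) = 0.979396
Series ([0.874790] and [0.979396]): 0.874790 × 0.979396 = 0.8568

0.8568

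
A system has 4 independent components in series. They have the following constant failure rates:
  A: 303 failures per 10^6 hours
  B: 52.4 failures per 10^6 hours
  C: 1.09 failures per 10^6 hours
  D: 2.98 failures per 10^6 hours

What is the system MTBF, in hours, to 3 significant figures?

2780

Series of exponential components: λ_sys = Σ λ_i
λ_sys = 0.000303 + 0.0000524 + 0.00000109 + 0.00000298 = 3.5947e-04 /h
MTBF = 1 / λ_sys = 2780 h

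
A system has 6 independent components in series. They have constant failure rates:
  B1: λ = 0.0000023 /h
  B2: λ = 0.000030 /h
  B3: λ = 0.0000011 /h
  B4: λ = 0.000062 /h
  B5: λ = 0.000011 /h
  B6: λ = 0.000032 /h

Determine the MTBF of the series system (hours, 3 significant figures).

7230

Series of exponential components: λ_sys = Σ λ_i
λ_sys = 0.0000023 + 0.000030 + 0.0000011 + 0.000062 + 0.000011 + 0.000032 = 1.3840e-04 /h
MTBF = 1 / λ_sys = 7230 h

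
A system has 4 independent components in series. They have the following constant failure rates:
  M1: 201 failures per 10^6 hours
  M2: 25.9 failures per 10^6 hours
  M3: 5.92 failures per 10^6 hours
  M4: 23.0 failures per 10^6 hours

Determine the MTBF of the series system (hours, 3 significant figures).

3910

Series of exponential components: λ_sys = Σ λ_i
λ_sys = 0.000201 + 0.0000259 + 0.00000592 + 0.0000230 = 2.5582e-04 /h
MTBF = 1 / λ_sys = 3910 h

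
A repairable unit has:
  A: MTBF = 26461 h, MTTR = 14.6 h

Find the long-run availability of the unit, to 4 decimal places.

A(A) = MTBF/(MTBF+MTTR) = 26461/(26461+14.6) = 0.9994

0.9994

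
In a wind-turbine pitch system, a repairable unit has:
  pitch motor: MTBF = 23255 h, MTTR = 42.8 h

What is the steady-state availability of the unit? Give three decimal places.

0.998

A(pitch motor) = MTBF/(MTBF+MTTR) = 23255/(23255+42.8) = 0.998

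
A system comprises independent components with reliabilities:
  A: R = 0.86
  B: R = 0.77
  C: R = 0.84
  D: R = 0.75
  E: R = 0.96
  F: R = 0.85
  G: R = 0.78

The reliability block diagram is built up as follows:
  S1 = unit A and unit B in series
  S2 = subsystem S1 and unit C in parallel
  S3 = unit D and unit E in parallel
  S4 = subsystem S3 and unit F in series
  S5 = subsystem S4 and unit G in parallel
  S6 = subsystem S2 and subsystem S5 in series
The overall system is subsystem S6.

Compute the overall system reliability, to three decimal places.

Series (A and B): 0.86000 × 0.77000 = 0.66220
Parallel ([0.66220] and C): 1 − (1 − 0.66220)(1 − 0.84000) = 0.94595
Parallel (D and E): 1 − (1 − 0.75000)(1 − 0.96000) = 0.99000
Series ([0.99000] and F): 0.99000 × 0.85000 = 0.84150
Parallel ([0.84150] and G): 1 − (1 − 0.84150)(1 − 0.78000) = 0.96513
Series ([0.94595] and [0.96513]): 0.94595 × 0.96513 = 0.913

0.913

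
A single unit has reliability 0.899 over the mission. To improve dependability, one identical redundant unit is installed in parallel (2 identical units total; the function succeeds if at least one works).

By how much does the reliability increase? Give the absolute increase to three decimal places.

R_before = 0.899
R_after = 1 − (1 − 0.899)^2 = 0.990
ΔR = 0.990 − 0.899 = 0.091

0.091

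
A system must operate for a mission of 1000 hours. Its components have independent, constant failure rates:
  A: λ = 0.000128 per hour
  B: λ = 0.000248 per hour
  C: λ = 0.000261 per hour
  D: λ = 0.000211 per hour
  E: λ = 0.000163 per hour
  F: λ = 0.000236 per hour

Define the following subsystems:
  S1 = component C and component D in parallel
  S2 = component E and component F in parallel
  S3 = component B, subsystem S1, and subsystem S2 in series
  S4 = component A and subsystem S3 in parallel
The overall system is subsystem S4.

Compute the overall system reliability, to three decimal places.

0.967

R(A) = exp(−0.000128 × 1000) = 0.87985
R(B) = exp(−0.000248 × 1000) = 0.78036
R(C) = exp(−0.000261 × 1000) = 0.77028
R(D) = exp(−0.000211 × 1000) = 0.80977
R(E) = exp(−0.000163 × 1000) = 0.84959
R(F) = exp(−0.000236 × 1000) = 0.78978
Parallel (C and D): 1 − (1 − 0.77028)(1 − 0.80977) = 0.95630
Parallel (E and F): 1 − (1 − 0.84959)(1 − 0.78978) = 0.96838
Series (B, [0.95630], and [0.96838]): 0.78036 × 0.95630 × 0.96838 = 0.72266
Parallel (A and [0.72266]): 1 − (1 − 0.87985)(1 − 0.72266) = 0.967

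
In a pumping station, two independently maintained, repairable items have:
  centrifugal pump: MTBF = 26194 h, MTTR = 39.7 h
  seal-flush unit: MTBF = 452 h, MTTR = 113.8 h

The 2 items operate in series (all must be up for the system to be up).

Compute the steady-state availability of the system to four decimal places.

A(centrifugal pump) = MTBF/(MTBF+MTTR) = 26194/(26194+39.7) = 0.998487
A(seal-flush unit) = MTBF/(MTBF+MTTR) = 452/(452+113.8) = 0.798869
Series availability: 0.998487 × 0.798869 = 0.7977

0.7977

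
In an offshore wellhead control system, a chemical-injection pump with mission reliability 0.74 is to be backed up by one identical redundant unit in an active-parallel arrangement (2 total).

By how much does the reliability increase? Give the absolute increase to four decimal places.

R_before = 0.74
R_after = 1 − (1 − 0.74)^2 = 0.9324
ΔR = 0.9324 − 0.74 = 0.1924

0.1924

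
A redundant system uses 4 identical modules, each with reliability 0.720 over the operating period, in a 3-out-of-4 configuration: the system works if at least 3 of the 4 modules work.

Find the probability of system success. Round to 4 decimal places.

0.6868

R = Σ_{i=3}^{4} C(4,i) p^i (1−p)^{4−i} with p = 0.720
C(4,3)·0.720^3·0.280^1 = 0.418038
C(4,4)·0.720^4·0.280^0 = 0.268739
Sum = 0.6868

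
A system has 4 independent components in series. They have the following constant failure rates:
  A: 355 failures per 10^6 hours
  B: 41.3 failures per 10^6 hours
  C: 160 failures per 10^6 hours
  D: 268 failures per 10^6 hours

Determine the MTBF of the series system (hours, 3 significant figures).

Series of exponential components: λ_sys = Σ λ_i
λ_sys = 0.000355 + 0.0000413 + 0.000160 + 0.000268 = 8.2430e-04 /h
MTBF = 1 / λ_sys = 1210 h

1210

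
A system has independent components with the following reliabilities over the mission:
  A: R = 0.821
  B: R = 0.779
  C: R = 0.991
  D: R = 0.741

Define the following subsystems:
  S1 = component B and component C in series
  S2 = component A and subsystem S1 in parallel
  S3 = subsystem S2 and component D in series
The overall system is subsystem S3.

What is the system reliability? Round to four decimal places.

Series (B and C): 0.779000 × 0.991000 = 0.771989
Parallel (A and [0.771989]): 1 − (1 − 0.821000)(1 − 0.771989) = 0.959186
Series ([0.959186] and D): 0.959186 × 0.741000 = 0.7108

0.7108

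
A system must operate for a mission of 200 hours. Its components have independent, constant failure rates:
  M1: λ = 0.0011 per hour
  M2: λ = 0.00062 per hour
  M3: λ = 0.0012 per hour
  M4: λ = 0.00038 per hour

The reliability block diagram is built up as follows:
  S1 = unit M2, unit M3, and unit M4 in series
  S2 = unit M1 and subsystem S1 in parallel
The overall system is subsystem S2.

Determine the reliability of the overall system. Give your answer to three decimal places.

0.930

R(M1) = exp(−0.0011 × 200) = 0.80252
R(M2) = exp(−0.00062 × 200) = 0.88338
R(M3) = exp(−0.0012 × 200) = 0.78663
R(M4) = exp(−0.00038 × 200) = 0.92682
Series (M2, M3, and M4): 0.88338 × 0.78663 × 0.92682 = 0.64404
Parallel (M1 and [0.64404]): 1 − (1 − 0.80252)(1 − 0.64404) = 0.930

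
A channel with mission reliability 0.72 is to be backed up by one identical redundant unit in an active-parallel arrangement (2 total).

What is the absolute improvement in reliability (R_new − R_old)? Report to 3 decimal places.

0.202

R_before = 0.72
R_after = 1 − (1 − 0.72)^2 = 0.922
ΔR = 0.922 − 0.72 = 0.202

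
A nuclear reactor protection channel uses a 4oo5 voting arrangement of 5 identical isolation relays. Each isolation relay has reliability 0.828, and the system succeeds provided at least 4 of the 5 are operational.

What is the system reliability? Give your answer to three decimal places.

0.793

R = Σ_{i=4}^{5} C(5,i) p^i (1−p)^{5−i} with p = 0.828
C(5,4)·0.828^4·0.172^1 = 0.40422
C(5,5)·0.828^5·0.172^0 = 0.38918
Sum = 0.793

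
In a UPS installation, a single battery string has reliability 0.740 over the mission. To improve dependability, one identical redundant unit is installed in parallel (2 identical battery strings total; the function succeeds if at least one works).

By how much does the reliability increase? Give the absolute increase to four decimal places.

R_before = 0.740
R_after = 1 − (1 − 0.740)^2 = 0.9324
ΔR = 0.9324 − 0.740 = 0.1924

0.1924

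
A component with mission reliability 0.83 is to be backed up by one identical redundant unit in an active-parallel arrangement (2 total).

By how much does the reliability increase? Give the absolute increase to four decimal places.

0.1411

R_before = 0.83
R_after = 1 − (1 − 0.83)^2 = 0.9711
ΔR = 0.9711 − 0.83 = 0.1411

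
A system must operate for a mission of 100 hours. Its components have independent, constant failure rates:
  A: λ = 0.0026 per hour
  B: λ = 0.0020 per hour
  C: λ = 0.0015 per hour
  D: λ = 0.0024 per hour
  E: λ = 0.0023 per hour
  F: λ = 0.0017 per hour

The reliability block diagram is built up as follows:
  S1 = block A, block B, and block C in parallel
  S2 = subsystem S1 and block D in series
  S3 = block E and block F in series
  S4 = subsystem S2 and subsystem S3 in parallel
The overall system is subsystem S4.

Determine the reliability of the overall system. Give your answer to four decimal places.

R(A) = exp(−0.0026 × 100) = 0.771052
R(B) = exp(−0.0020 × 100) = 0.818731
R(C) = exp(−0.0015 × 100) = 0.860708
R(D) = exp(−0.0024 × 100) = 0.786628
R(E) = exp(−0.0023 × 100) = 0.794534
R(F) = exp(−0.0017 × 100) = 0.843665
Parallel (A, B, and C): 1 − (1 − 0.771052)(1 − 0.818731)(1 − 0.860708) = 0.994219
Series ([0.994219] and D): 0.994219 × 0.786628 = 0.782081
Series (E and F): 0.794534 × 0.843665 = 0.670321
Parallel ([0.782081] and [0.670321]): 1 − (1 − 0.782081)(1 − 0.670321) = 0.9282

0.9282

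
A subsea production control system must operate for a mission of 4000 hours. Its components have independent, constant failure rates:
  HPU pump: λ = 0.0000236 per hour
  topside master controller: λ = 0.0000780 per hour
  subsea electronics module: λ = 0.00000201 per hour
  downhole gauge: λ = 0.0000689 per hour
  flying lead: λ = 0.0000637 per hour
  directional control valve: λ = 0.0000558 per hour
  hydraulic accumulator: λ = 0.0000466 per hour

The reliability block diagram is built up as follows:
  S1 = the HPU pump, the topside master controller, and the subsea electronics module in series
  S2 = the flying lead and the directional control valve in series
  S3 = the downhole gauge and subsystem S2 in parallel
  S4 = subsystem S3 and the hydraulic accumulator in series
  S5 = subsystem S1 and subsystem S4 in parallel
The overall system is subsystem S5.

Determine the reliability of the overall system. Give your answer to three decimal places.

0.917

R(HPU pump) = exp(−0.0000236 × 4000) = 0.90992
R(topside master controller) = exp(−0.0000780 × 4000) = 0.73198
R(subsea electronics module) = exp(−0.00000201 × 4000) = 0.99199
R(downhole gauge) = exp(−0.0000689 × 4000) = 0.75912
R(flying lead) = exp(−0.0000637 × 4000) = 0.77507
R(directional control valve) = exp(−0.0000558 × 4000) = 0.79995
R(hydraulic accumulator) = exp(−0.0000466 × 4000) = 0.82994
Series (HPU pump, topside master controller, and subsea electronics module): 0.90992 × 0.73198 × 0.99199 = 0.66071
Series (flying lead and directional control valve): 0.77507 × 0.79995 = 0.62002
Parallel (downhole gauge and [0.62002]): 1 − (1 − 0.75912)(1 − 0.62002) = 0.90847
Series ([0.90847] and hydraulic accumulator): 0.90847 × 0.82994 = 0.75398
Parallel ([0.66071] and [0.75398]): 1 − (1 − 0.66071)(1 − 0.75398) = 0.917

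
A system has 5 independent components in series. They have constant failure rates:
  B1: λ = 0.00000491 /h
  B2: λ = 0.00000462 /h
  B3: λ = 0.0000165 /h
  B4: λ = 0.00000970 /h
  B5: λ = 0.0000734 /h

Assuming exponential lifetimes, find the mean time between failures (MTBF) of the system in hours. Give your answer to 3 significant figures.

Series of exponential components: λ_sys = Σ λ_i
λ_sys = 0.00000491 + 0.00000462 + 0.0000165 + 0.00000970 + 0.0000734 = 1.0913e-04 /h
MTBF = 1 / λ_sys = 9160 h

9160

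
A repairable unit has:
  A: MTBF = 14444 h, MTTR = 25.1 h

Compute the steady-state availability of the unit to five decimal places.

A(A) = MTBF/(MTBF+MTTR) = 14444/(14444+25.1) = 0.99827

0.99827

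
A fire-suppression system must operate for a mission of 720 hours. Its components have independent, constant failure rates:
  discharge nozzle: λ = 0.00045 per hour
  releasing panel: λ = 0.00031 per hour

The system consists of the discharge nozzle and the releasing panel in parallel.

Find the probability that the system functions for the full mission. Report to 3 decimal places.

0.945

R(discharge nozzle) = exp(−0.00045 × 720) = 0.72325
R(releasing panel) = exp(−0.00031 × 720) = 0.79995
Parallel (discharge nozzle and releasing panel): 1 − (1 − 0.72325)(1 − 0.79995) = 0.945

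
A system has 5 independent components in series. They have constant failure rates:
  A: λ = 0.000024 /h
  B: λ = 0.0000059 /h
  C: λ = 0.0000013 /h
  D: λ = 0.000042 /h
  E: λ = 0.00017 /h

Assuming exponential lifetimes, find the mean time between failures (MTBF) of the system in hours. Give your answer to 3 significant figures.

Series of exponential components: λ_sys = Σ λ_i
λ_sys = 0.000024 + 0.0000059 + 0.0000013 + 0.000042 + 0.00017 = 2.4320e-04 /h
MTBF = 1 / λ_sys = 4110 h

4110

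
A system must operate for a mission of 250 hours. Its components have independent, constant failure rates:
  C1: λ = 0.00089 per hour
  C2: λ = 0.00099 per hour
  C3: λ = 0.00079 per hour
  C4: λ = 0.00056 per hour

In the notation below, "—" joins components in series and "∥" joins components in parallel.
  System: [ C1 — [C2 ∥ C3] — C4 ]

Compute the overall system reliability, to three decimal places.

0.669

R(C1) = exp(−0.00089 × 250) = 0.80052
R(C2) = exp(−0.00099 × 250) = 0.78075
R(C3) = exp(−0.00079 × 250) = 0.82078
R(C4) = exp(−0.00056 × 250) = 0.86936
Parallel (C2 and C3): 1 − (1 − 0.78075)(1 − 0.82078) = 0.96071
Series (C1, [0.96071], and C4): 0.80052 × 0.96071 × 0.86936 = 0.669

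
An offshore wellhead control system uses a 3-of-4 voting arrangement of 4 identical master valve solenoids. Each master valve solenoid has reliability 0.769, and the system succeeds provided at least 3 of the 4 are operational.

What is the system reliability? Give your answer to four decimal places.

R = Σ_{i=3}^{4} C(4,i) p^i (1−p)^{4−i} with p = 0.769
C(4,3)·0.769^3·0.231^1 = 0.420195
C(4,4)·0.769^4·0.231^0 = 0.349708
Sum = 0.7699

0.7699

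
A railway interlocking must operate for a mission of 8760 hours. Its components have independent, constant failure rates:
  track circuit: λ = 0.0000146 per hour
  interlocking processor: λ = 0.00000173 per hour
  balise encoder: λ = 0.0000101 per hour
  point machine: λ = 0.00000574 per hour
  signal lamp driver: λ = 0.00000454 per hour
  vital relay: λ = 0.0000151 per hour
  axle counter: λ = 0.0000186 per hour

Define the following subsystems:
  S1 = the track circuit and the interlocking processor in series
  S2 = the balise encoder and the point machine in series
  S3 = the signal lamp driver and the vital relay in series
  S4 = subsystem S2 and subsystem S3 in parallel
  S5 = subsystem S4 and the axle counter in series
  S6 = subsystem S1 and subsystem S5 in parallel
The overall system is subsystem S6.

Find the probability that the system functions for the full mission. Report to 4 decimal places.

0.9776

R(track circuit) = exp(−0.0000146 × 8760) = 0.879945
R(interlocking processor) = exp(−0.00000173 × 8760) = 0.984959
R(balise encoder) = exp(−0.0000101 × 8760) = 0.915325
R(point machine) = exp(−0.00000574 × 8760) = 0.950961
R(signal lamp driver) = exp(−0.00000454 × 8760) = 0.961010
R(vital relay) = exp(−0.0000151 × 8760) = 0.876099
R(axle counter) = exp(−0.0000186 × 8760) = 0.849646
Series (track circuit and interlocking processor): 0.879945 × 0.984959 = 0.866710
Series (balise encoder and point machine): 0.915325 × 0.950961 = 0.870438
Series (signal lamp driver and vital relay): 0.961010 × 0.876099 = 0.841940
Parallel ([0.870438] and [0.841940]): 1 − (1 − 0.870438)(1 − 0.841940) = 0.979521
Series ([0.979521] and axle counter): 0.979521 × 0.849646 = 0.832246
Parallel ([0.866710] and [0.832246]): 1 − (1 − 0.866710)(1 − 0.832246) = 0.9776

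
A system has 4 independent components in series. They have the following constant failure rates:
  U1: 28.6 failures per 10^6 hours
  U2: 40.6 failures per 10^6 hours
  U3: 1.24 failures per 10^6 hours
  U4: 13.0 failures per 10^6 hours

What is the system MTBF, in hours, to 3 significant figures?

12000

Series of exponential components: λ_sys = Σ λ_i
λ_sys = 0.0000286 + 0.0000406 + 0.00000124 + 0.0000130 = 8.3440e-05 /h
MTBF = 1 / λ_sys = 12000 h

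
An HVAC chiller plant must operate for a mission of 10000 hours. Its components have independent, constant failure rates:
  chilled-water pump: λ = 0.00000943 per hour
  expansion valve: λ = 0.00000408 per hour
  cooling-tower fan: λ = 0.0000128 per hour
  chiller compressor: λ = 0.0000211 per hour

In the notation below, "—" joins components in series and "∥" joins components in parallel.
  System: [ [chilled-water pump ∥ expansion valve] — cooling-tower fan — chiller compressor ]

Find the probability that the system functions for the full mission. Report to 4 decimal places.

R(chilled-water pump) = exp(−0.00000943 × 10000) = 0.910010
R(expansion valve) = exp(−0.00000408 × 10000) = 0.960021
R(cooling-tower fan) = exp(−0.0000128 × 10000) = 0.879853
R(chiller compressor) = exp(−0.0000211 × 10000) = 0.809774
Parallel (chilled-water pump and expansion valve): 1 − (1 − 0.910010)(1 − 0.960021) = 0.996402
Series ([0.996402], cooling-tower fan, and chiller compressor): 0.996402 × 0.879853 × 0.809774 = 0.7099

0.7099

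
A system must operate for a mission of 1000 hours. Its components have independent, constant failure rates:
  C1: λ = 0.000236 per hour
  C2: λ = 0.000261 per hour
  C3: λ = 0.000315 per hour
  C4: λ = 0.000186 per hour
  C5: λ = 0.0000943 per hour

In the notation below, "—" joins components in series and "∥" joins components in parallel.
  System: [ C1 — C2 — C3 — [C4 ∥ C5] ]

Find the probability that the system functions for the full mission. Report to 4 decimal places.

R(C1) = exp(−0.000236 × 1000) = 0.789781
R(C2) = exp(−0.000261 × 1000) = 0.770281
R(C3) = exp(−0.000315 × 1000) = 0.729789
R(C4) = exp(−0.000186 × 1000) = 0.830274
R(C5) = exp(−0.0000943 × 1000) = 0.910010
Parallel (C4 and C5): 1 − (1 − 0.830274)(1 − 0.910010) = 0.984726
Series (C1, C2, C3, and [0.984726]): 0.789781 × 0.770281 × 0.729789 × 0.984726 = 0.4372

0.4372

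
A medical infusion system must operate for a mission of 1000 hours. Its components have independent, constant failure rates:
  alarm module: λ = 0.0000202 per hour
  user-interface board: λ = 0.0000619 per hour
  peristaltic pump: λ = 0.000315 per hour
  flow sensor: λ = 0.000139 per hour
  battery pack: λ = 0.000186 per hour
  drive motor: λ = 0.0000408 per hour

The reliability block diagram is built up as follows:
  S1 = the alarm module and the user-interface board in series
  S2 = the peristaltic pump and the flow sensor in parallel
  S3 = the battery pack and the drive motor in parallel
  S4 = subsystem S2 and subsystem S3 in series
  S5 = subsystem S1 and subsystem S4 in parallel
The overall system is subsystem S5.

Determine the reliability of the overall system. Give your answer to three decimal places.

0.997

R(alarm module) = exp(−0.0000202 × 1000) = 0.98000
R(user-interface board) = exp(−0.0000619 × 1000) = 0.93998
R(peristaltic pump) = exp(−0.000315 × 1000) = 0.72979
R(flow sensor) = exp(−0.000139 × 1000) = 0.87023
R(battery pack) = exp(−0.000186 × 1000) = 0.83027
R(drive motor) = exp(−0.0000408 × 1000) = 0.96002
Series (alarm module and user-interface board): 0.98000 × 0.93998 = 0.92118
Parallel (peristaltic pump and flow sensor): 1 − (1 − 0.72979)(1 − 0.87023) = 0.96493
Parallel (battery pack and drive motor): 1 − (1 − 0.83027)(1 − 0.96002) = 0.99321
Series ([0.96493] and [0.99321]): 0.96493 × 0.99321 = 0.95838
Parallel ([0.92118] and [0.95838]): 1 − (1 − 0.92118)(1 − 0.95838) = 0.997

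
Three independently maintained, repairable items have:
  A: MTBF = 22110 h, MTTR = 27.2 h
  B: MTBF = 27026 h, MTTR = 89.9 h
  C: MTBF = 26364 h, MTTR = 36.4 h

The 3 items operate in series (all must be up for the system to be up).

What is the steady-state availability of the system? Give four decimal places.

0.9941

A(A) = MTBF/(MTBF+MTTR) = 22110/(22110+27.2) = 0.998771
A(B) = MTBF/(MTBF+MTTR) = 27026/(27026+89.9) = 0.996685
A(C) = MTBF/(MTBF+MTTR) = 26364/(26364+36.4) = 0.998621
Series availability: 0.998771 × 0.996685 × 0.998621 = 0.9941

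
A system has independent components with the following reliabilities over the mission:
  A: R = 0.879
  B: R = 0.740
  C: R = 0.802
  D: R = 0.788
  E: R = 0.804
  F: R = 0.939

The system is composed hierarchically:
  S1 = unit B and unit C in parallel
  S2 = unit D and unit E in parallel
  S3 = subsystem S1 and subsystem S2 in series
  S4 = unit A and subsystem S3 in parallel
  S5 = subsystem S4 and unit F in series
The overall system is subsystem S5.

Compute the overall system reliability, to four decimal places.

Parallel (B and C): 1 − (1 − 0.740000)(1 − 0.802000) = 0.948520
Parallel (D and E): 1 − (1 − 0.788000)(1 − 0.804000) = 0.958448
Series ([0.948520] and [0.958448]): 0.948520 × 0.958448 = 0.909107
Parallel (A and [0.909107]): 1 − (1 − 0.879000)(1 − 0.909107) = 0.989002
Series ([0.989002] and F): 0.989002 × 0.939000 = 0.9287

0.9287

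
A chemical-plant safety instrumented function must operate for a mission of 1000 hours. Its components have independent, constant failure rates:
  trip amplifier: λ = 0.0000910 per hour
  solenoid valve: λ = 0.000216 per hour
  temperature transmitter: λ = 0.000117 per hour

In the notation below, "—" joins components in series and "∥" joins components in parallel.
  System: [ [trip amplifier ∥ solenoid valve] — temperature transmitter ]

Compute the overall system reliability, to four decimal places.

0.8746

R(trip amplifier) = exp(−0.0000910 × 1000) = 0.913018
R(solenoid valve) = exp(−0.000216 × 1000) = 0.805735
R(temperature transmitter) = exp(−0.000117 × 1000) = 0.889585
Parallel (trip amplifier and solenoid valve): 1 − (1 − 0.913018)(1 − 0.805735) = 0.983102
Series ([0.983102] and temperature transmitter): 0.983102 × 0.889585 = 0.8746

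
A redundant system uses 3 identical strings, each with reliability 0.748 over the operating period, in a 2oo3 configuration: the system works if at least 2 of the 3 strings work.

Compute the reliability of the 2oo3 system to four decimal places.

0.8415

R = Σ_{i=2}^{3} C(3,i) p^i (1−p)^{3−i} with p = 0.748
C(3,2)·0.748^2·0.252^1 = 0.422985
C(3,3)·0.748^3·0.252^0 = 0.418509
Sum = 0.8415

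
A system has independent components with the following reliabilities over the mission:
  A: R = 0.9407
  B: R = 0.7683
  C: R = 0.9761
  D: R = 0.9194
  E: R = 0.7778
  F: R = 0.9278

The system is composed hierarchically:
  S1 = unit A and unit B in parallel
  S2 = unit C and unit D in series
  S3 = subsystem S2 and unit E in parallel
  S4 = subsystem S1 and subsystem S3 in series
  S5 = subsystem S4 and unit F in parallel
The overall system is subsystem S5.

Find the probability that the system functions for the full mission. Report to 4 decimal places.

Parallel (A and B): 1 − (1 − 0.940700)(1 − 0.768300) = 0.986260
Series (C and D): 0.976100 × 0.919400 = 0.897426
Parallel ([0.897426] and E): 1 − (1 − 0.897426)(1 − 0.777800) = 0.977208
Series ([0.986260] and [0.977208]): 0.986260 × 0.977208 = 0.963781
Parallel ([0.963781] and F): 1 − (1 − 0.963781)(1 − 0.927800) = 0.9974

0.9974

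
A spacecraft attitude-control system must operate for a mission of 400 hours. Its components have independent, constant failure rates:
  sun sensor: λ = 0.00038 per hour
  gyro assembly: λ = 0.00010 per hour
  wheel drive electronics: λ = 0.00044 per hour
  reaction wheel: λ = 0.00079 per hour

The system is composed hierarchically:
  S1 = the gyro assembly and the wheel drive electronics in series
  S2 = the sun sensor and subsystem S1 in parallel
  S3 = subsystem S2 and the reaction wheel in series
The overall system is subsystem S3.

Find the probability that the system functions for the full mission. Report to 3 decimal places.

0.709

R(sun sensor) = exp(−0.00038 × 400) = 0.85899
R(gyro assembly) = exp(−0.00010 × 400) = 0.96079
R(wheel drive electronics) = exp(−0.00044 × 400) = 0.83862
R(reaction wheel) = exp(−0.00079 × 400) = 0.72906
Series (gyro assembly and wheel drive electronics): 0.96079 × 0.83862 = 0.80574
Parallel (sun sensor and [0.80574]): 1 − (1 − 0.85899)(1 − 0.80574) = 0.97261
Series ([0.97261] and reaction wheel): 0.97261 × 0.72906 = 0.709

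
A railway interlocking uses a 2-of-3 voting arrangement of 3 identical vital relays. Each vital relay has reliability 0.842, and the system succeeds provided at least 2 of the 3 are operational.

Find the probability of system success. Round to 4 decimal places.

R = Σ_{i=2}^{3} C(3,i) p^i (1−p)^{3−i} with p = 0.842
C(3,2)·0.842^2·0.158^1 = 0.336049
C(3,3)·0.842^3·0.158^0 = 0.596948
Sum = 0.9330

0.9330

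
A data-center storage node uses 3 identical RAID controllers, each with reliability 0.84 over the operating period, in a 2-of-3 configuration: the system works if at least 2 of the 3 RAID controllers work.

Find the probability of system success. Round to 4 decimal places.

R = Σ_{i=2}^{3} C(3,i) p^i (1−p)^{3−i} with p = 0.84
C(3,2)·0.84^2·0.16^1 = 0.338688
C(3,3)·0.84^3·0.16^0 = 0.592704
Sum = 0.9314

0.9314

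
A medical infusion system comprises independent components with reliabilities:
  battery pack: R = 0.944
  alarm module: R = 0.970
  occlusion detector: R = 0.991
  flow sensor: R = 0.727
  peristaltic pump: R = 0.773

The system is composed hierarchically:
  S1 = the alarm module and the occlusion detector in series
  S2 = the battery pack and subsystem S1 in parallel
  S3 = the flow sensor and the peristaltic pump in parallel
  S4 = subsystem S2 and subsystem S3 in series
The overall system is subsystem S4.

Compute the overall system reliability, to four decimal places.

0.9360

Series (alarm module and occlusion detector): 0.970000 × 0.991000 = 0.961270
Parallel (battery pack and [0.961270]): 1 − (1 − 0.944000)(1 − 0.961270) = 0.997831
Parallel (flow sensor and peristaltic pump): 1 − (1 − 0.727000)(1 − 0.773000) = 0.938029
Series ([0.997831] and [0.938029]): 0.997831 × 0.938029 = 0.9360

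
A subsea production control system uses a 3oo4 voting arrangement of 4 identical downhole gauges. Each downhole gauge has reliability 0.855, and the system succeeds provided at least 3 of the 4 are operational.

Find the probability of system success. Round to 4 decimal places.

R = Σ_{i=3}^{4} C(4,i) p^i (1−p)^{4−i} with p = 0.855
C(4,3)·0.855^3·0.145^1 = 0.362515
C(4,4)·0.855^4·0.145^0 = 0.534398
Sum = 0.8969

0.8969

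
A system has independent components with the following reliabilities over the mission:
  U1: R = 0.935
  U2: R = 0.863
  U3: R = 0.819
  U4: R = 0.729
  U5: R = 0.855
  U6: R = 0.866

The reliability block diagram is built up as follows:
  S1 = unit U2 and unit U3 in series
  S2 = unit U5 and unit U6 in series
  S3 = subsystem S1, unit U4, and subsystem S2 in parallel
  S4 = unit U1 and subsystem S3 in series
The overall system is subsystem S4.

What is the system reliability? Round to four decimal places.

Series (U2 and U3): 0.863000 × 0.819000 = 0.706797
Series (U5 and U6): 0.855000 × 0.866000 = 0.740430
Parallel ([0.706797], U4, and [0.740430]): 1 − (1 − 0.706797)(1 − 0.729000)(1 − 0.740430) = 0.979375
Series (U1 and [0.979375]): 0.935000 × 0.979375 = 0.9157

0.9157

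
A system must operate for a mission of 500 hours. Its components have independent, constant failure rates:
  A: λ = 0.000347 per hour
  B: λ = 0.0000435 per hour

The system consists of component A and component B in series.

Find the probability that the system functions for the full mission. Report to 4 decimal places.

0.8226

R(A) = exp(−0.000347 × 500) = 0.840717
R(B) = exp(−0.0000435 × 500) = 0.978485
Series (A and B): 0.840717 × 0.978485 = 0.8226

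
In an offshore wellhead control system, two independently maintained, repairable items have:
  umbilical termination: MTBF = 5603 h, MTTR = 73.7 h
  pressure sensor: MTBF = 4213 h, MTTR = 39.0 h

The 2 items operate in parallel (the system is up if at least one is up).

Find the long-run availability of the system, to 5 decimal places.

0.99988

A(umbilical termination) = MTBF/(MTBF+MTTR) = 5603/(5603+73.7) = 0.987017
A(pressure sensor) = MTBF/(MTBF+MTTR) = 4213/(4213+39.0) = 0.990828
Parallel availability: 1 − (1 − 0.987017)(1 − 0.990828) = 0.99988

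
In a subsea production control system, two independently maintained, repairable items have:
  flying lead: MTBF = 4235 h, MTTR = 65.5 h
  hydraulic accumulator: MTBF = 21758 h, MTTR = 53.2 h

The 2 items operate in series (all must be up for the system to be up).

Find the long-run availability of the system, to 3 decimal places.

A(flying lead) = MTBF/(MTBF+MTTR) = 4235/(4235+65.5) = 0.984769
A(hydraulic accumulator) = MTBF/(MTBF+MTTR) = 21758/(21758+53.2) = 0.997561
Series availability: 0.984769 × 0.997561 = 0.982

0.982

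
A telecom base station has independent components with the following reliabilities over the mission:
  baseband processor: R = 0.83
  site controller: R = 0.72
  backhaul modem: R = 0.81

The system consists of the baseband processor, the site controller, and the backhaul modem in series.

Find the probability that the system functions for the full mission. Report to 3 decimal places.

0.484

Series (baseband processor, site controller, and backhaul modem): 0.83000 × 0.72000 × 0.81000 = 0.484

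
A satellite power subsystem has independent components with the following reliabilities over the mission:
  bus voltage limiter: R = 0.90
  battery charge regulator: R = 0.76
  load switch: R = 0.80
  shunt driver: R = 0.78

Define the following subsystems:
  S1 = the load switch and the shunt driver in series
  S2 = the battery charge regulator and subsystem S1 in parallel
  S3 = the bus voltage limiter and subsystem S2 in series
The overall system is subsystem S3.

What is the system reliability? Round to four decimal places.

Series (load switch and shunt driver): 0.800000 × 0.780000 = 0.624000
Parallel (battery charge regulator and [0.624000]): 1 − (1 − 0.760000)(1 − 0.624000) = 0.909760
Series (bus voltage limiter and [0.909760]): 0.900000 × 0.909760 = 0.8188

0.8188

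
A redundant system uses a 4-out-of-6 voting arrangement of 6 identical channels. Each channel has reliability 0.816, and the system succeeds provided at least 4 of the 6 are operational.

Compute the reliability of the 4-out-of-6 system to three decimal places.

0.920

R = Σ_{i=4}^{6} C(6,i) p^i (1−p)^{6−i} with p = 0.816
C(6,4)·0.816^4·0.184^2 = 0.22516
C(6,5)·0.816^5·0.184^1 = 0.39941
C(6,6)·0.816^6·0.184^0 = 0.29522
Sum = 0.920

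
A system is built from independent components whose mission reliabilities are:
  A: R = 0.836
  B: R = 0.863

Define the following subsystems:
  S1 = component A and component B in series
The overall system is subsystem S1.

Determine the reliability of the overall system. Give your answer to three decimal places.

Series (A and B): 0.83600 × 0.86300 = 0.721

0.721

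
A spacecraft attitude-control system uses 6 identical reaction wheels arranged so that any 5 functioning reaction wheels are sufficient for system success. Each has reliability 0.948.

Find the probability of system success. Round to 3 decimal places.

0.965

R = Σ_{i=5}^{6} C(6,i) p^i (1−p)^{6−i} with p = 0.948
C(6,5)·0.948^5·0.052^1 = 0.23889
C(6,6)·0.948^6·0.052^0 = 0.72586
Sum = 0.965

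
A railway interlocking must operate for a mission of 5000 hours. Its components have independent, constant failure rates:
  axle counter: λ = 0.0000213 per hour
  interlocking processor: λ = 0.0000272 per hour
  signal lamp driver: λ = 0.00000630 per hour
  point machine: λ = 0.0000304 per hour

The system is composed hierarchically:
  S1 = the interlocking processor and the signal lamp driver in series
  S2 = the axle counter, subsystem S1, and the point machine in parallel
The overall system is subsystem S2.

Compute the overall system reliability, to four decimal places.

R(axle counter) = exp(−0.0000213 × 5000) = 0.898975
R(interlocking processor) = exp(−0.0000272 × 5000) = 0.872843
R(signal lamp driver) = exp(−0.00000630 × 5000) = 0.968991
R(point machine) = exp(−0.0000304 × 5000) = 0.858988
Series (interlocking processor and signal lamp driver): 0.872843 × 0.968991 = 0.845777
Parallel (axle counter, [0.845777], and point machine): 1 − (1 − 0.898975)(1 − 0.845777)(1 − 0.858988) = 0.9978

0.9978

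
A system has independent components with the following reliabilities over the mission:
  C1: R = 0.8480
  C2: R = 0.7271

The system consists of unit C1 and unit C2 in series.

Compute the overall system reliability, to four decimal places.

Series (C1 and C2): 0.848000 × 0.727100 = 0.6166

0.6166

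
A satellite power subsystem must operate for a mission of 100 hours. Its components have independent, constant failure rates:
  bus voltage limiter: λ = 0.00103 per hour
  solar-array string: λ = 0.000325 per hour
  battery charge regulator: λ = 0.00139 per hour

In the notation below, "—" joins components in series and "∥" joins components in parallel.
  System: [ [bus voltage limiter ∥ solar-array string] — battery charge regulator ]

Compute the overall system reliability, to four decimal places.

0.8675

R(bus voltage limiter) = exp(−0.00103 × 100) = 0.902127
R(solar-array string) = exp(−0.000325 × 100) = 0.968022
R(battery charge regulator) = exp(−0.00139 × 100) = 0.870228
Parallel (bus voltage limiter and solar-array string): 1 − (1 − 0.902127)(1 − 0.968022) = 0.996870
Series ([0.996870] and battery charge regulator): 0.996870 × 0.870228 = 0.8675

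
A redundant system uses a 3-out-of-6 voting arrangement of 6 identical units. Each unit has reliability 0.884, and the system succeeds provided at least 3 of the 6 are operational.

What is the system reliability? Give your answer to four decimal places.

R = Σ_{i=3}^{6} C(6,i) p^i (1−p)^{6−i} with p = 0.884
C(6,3)·0.884^3·0.116^3 = 0.021566
C(6,4)·0.884^4·0.116^2 = 0.123258
C(6,5)·0.884^5·0.116^1 = 0.375725
C(6,6)·0.884^6·0.116^0 = 0.477214
Sum = 0.9978

0.9978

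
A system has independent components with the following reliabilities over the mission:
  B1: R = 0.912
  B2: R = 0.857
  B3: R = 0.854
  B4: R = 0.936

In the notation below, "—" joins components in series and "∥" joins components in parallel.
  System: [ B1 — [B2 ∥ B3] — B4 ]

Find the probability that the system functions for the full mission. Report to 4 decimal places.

Parallel (B2 and B3): 1 − (1 − 0.857000)(1 − 0.854000) = 0.979122
Series (B1, [0.979122], and B4): 0.912000 × 0.979122 × 0.936000 = 0.8358

0.8358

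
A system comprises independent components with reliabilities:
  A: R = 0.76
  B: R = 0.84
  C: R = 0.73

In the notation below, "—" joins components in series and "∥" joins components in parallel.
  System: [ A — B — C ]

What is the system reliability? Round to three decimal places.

0.466

Series (A, B, and C): 0.76000 × 0.84000 × 0.73000 = 0.466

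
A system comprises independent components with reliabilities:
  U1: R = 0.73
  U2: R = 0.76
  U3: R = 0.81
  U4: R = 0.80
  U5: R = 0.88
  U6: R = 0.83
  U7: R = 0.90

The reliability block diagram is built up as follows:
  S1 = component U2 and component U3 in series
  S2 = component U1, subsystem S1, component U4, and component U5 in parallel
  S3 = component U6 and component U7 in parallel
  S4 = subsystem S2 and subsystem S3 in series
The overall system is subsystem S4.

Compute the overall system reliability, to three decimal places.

0.981

Series (U2 and U3): 0.76000 × 0.81000 = 0.61560
Parallel (U1, [0.61560], U4, and U5): 1 − (1 − 0.73000)(1 − 0.61560)(1 − 0.80000)(1 − 0.88000) = 0.99751
Parallel (U6 and U7): 1 − (1 − 0.83000)(1 − 0.90000) = 0.98300
Series ([0.99751] and [0.98300]): 0.99751 × 0.98300 = 0.981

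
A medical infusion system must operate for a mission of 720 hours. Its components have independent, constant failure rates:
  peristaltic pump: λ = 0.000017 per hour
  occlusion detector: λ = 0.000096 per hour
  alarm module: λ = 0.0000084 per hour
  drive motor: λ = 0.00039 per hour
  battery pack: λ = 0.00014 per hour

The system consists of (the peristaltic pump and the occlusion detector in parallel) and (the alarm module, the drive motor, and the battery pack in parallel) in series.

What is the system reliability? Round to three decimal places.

0.999

R(peristaltic pump) = exp(−0.000017 × 720) = 0.98783
R(occlusion detector) = exp(−0.000096 × 720) = 0.93321
R(alarm module) = exp(−0.0000084 × 720) = 0.99397
R(drive motor) = exp(−0.00039 × 720) = 0.75518
R(battery pack) = exp(−0.00014 × 720) = 0.90411
Parallel (peristaltic pump and occlusion detector): 1 − (1 − 0.98783)(1 − 0.93321) = 0.99919
Parallel (alarm module, drive motor, and battery pack): 1 − (1 − 0.99397)(1 − 0.75518)(1 − 0.90411) = 0.99986
Series ([0.99919] and [0.99986]): 0.99919 × 0.99986 = 0.999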